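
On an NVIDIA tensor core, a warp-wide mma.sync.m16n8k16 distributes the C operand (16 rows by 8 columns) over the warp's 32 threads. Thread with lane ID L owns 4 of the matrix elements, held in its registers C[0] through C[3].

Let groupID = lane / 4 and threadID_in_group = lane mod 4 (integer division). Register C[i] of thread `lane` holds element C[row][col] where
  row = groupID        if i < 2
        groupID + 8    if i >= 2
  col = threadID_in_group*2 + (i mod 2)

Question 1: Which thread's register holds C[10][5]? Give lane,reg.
r=10→G=2,rhi=1  c=5→T=2,p=1
L=2*4+2=10  i=1*2+1=3

10,3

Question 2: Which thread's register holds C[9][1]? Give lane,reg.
r=9⇒gr=1,Rb=1  c=1⇒th=0,odd=1
L=1*4+0=4  i=1*2+1=3

4,3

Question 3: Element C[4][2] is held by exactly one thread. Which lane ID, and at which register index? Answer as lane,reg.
r:4=>grp=4,rB=0  c:2=>tig=1,lo=0
L=4*4+1=17  i=0*2+0=0

17,0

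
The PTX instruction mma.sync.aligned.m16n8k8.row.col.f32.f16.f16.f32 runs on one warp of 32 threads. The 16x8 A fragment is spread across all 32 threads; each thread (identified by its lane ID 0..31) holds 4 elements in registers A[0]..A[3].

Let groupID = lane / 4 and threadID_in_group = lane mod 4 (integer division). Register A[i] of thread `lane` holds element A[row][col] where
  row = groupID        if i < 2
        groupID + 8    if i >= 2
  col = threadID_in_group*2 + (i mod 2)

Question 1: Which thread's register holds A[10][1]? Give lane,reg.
r:10=>grp=2,rB=1  c:1=>tig=0,lo=1
L=2*4+0=8  i=1*2+1=3

8,3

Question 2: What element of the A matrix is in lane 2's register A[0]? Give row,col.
0,4

lane 2=>2/4=0, 2 mod 4=2
i=0  r:0+0=>0  c:2·2+0=>4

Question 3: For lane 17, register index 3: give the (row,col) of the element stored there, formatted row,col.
lane 17⇒17/4=4, 17 mod 4=1
i=3  r:4+8⇒12  c:2·1+1⇒3

12,3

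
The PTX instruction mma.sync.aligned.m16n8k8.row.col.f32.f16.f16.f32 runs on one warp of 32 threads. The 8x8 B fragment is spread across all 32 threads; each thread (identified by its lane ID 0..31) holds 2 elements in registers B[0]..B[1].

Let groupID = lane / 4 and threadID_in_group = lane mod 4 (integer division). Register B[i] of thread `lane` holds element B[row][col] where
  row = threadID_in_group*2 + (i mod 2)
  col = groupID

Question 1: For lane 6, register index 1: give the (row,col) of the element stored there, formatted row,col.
5,1

L=6⇒gr=6>>2=1, th=6&3=2
[1]⇒row 2·2+1=5  col gr=1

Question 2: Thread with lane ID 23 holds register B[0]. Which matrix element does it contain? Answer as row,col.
6,5

lane 23=>23/4=5, 23 mod 4=3
i=0  r:2·3+0=>6  c:5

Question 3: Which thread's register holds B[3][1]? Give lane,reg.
c:1=>grp=1  r:3=>tig=1,lo=1
L=1*4+1=5  i=1=1

5,1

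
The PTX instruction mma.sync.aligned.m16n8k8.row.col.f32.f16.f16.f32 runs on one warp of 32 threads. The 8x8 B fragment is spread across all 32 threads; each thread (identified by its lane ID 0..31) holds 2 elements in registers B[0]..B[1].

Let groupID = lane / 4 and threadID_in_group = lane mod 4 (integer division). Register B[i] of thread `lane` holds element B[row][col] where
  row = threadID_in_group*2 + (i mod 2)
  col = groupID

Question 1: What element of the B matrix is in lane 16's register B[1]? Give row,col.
1,4

16: g=4,t=0
[1] (0*2+1,4) = (1,4)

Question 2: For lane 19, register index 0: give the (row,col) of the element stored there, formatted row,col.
6,4

lane 19: g=4 (19/4), t=3 (19%4)
i=0: r=3*2+0=6, c=g=4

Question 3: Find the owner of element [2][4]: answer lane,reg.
17,0

c=4→G=4  r=2→T=1,p=0
L=4*4+1=17  i=0=0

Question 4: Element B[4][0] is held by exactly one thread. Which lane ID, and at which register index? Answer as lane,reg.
c=0->g=0  r=4->t=2,b0=0
L=0*4+2=2  i=0=0

2,0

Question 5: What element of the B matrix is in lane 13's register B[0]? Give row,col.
13: G=3,T=1
[0] (1*2+0,3) = (2,3)

2,3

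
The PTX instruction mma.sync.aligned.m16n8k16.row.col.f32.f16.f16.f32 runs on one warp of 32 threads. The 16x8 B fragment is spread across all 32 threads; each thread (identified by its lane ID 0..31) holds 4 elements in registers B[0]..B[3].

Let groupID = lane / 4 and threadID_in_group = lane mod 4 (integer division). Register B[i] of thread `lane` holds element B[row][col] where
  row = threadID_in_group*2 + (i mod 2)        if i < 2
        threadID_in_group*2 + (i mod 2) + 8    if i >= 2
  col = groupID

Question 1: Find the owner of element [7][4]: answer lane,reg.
19,1

c: 4->gid=4  r: 7->r8=0,tid=3,i&1=1
L=4*4+3=19  i=0*2+1=1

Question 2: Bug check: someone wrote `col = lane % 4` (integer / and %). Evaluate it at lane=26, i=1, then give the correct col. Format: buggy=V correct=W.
buggy=2 correct=6

`lane % 4`[26,1]⇒2
lane 26: gr=6 (26/4), th=2 (26%4)
i=1: r=2*2+1+0=5, c=gr=6
col: 2 vs 6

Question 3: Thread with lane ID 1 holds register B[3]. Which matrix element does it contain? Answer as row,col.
L=1=>grp=1>>2=0, tig=1&3=1
[3]=>row 1·2+1+8=11  col grp=0

11,0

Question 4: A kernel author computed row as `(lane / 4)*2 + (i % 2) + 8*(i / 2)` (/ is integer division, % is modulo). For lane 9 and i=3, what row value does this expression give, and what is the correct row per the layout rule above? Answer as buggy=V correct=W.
`(lane / 4)*2 + (i % 2) + 8*(i / 2)`[9,3]=>13
lane 9: grp=2 (9/4), tig=1 (9%4)
i=3: r=1*2+1+8=11, c=grp=2
row: 13 vs 11

buggy=13 correct=11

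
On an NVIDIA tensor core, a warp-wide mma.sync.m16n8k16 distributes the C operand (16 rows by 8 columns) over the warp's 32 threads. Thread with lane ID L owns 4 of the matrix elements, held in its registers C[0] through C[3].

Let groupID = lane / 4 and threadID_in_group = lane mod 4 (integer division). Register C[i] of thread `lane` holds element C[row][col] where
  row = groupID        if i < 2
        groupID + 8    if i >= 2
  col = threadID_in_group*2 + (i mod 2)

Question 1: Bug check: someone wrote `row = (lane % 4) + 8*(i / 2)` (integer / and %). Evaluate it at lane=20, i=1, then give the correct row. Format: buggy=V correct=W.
`(lane % 4) + 8*(i / 2)`[20,1]->0
lane 20: gid=5 (20/4), tid=0 (20%4)
i=1: r=5+0=5, c=0*2+1=1
row: 0 vs 5

buggy=0 correct=5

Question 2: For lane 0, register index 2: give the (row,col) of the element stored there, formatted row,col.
8,0

lane 0: G=0 (0/4), T=0 (0%4)
i=2: r=0+8=8, c=0*2+0=0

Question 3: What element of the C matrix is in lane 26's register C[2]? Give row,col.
14,4

L=26->g=26>>2=6, t=26&3=2
[2]->row 6+8=14  col 2·2+0=4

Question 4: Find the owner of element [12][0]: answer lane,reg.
16,2

r: 12->gid=4,r8=1  c: 0->tid=0,i&1=0
L=4*4+0=16  i=1*2+0=2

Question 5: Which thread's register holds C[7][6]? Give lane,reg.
r=7⇒gr=7,Rb=0  c=6⇒th=3,odd=0
L=7*4+3=31  i=0*2+0=0

31,0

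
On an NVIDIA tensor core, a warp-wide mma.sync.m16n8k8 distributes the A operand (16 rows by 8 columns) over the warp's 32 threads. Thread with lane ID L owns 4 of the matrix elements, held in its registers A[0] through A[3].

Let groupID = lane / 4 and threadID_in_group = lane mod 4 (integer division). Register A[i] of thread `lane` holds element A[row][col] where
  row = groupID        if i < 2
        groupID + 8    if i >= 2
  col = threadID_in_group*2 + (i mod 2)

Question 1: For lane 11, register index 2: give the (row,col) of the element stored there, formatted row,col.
10,6

11: G=2,T=3
[2] (2+8,3*2+0) = (10,6)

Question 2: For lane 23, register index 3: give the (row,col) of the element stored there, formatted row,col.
lane 23: grp=5 (23/4), tig=3 (23%4)
i=3: r=5+8=13, c=3*2+1=7

13,7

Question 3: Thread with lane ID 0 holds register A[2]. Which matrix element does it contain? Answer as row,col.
8,0

lane 0=>0/4=0, 0 mod 4=0
i=2  r:0+8=>8  c:2·0+0=>0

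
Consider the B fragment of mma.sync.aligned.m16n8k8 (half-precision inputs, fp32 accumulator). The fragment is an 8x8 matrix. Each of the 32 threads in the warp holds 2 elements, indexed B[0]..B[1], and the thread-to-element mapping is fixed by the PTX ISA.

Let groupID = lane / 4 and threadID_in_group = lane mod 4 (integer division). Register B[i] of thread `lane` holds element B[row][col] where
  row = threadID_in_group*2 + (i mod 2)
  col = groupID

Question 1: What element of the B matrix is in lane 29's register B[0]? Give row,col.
L=29->gid=29>>2=7, tid=29&3=1
[0]->row 1·2+0=2  col gid=7

2,7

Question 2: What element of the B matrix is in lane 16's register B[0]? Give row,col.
0,4

16: G=4,T=0
[0] (0*2+0,4) = (0,4)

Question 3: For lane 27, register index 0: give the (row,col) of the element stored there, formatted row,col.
lane 27=>27/4=6, 27 mod 4=3
i=0  r:2·3+0=>6  c:6

6,6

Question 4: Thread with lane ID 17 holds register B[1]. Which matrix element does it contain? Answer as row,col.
17: g=4,t=1
[1] (1*2+1,4) = (3,4)

3,4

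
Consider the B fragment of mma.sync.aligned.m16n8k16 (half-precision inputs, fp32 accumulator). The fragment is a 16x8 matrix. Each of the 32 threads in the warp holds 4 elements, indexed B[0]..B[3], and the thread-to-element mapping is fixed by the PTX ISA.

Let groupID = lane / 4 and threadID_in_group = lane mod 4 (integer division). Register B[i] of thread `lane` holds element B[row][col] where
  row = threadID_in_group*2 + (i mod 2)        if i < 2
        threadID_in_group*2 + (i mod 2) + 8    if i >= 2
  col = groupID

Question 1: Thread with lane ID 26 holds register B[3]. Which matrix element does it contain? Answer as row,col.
lane 26: g=6 (26/4), t=2 (26%4)
i=3: r=2*2+1+8=13, c=g=6

13,6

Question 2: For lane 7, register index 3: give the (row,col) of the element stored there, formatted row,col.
7: grp=1,tig=3
[3] (3*2+1+8,1) = (15,1)

15,1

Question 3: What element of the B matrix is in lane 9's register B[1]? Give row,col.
3,2

9: gr=2,th=1
[1] (1*2+1+0,2) = (3,2)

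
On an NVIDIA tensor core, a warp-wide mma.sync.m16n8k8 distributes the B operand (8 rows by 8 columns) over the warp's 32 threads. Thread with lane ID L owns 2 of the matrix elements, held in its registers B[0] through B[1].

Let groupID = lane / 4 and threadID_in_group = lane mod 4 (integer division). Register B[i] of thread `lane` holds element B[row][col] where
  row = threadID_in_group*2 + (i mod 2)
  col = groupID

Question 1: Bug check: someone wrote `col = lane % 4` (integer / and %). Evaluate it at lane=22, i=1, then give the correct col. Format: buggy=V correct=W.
buggy=2 correct=5

`lane % 4`[22,1]->2
L=22->gid=22>>2=5, tid=22&3=2
[1]->row 2·2+1=5  col gid=5
col: 2 vs 5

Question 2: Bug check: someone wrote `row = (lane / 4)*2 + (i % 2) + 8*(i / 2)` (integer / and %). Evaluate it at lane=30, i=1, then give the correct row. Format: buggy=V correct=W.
buggy=15 correct=5

`(lane / 4)*2 + (i % 2) + 8*(i / 2)`[30,1]=>15
30: grp=7,tig=2
[1] (2*2+1,7) = (5,7)
row: 15 vs 5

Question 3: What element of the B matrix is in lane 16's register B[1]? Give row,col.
lane 16: grp=4 (16/4), tig=0 (16%4)
i=1: r=0*2+1=1, c=grp=4

1,4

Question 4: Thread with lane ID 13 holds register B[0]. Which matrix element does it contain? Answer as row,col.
2,3

lane 13: g=3 (13/4), t=1 (13%4)
i=0: r=1*2+0=2, c=g=3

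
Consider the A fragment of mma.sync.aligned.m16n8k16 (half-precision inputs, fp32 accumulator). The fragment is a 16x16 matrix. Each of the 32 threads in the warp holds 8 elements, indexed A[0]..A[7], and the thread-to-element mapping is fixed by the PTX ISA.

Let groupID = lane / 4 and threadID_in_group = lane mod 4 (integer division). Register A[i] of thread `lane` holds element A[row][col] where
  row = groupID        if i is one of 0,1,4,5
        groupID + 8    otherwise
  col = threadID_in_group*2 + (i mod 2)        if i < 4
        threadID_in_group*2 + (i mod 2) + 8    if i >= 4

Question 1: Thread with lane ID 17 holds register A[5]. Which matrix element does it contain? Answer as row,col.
L=17=>grp=17>>2=4, tig=17&3=1
[5]=>row 4+0=4  col 1·2+1+8=11

4,11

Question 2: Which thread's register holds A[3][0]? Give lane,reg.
12,0

r:3=>grp=3,rB=0  c:0=>cB=0,tig=0,lo=0
L=3*4+0=12  i=0*4+0*2+0=0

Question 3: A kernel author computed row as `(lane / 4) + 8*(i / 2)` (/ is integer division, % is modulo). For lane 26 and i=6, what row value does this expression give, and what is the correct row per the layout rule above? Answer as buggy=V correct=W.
`(lane / 4) + 8*(i / 2)`[26,6]->30
L=26->g=26>>2=6, t=26&3=2
[6]->row 6+8=14  col 2·2+0+8=12
row: 30 vs 14

buggy=30 correct=14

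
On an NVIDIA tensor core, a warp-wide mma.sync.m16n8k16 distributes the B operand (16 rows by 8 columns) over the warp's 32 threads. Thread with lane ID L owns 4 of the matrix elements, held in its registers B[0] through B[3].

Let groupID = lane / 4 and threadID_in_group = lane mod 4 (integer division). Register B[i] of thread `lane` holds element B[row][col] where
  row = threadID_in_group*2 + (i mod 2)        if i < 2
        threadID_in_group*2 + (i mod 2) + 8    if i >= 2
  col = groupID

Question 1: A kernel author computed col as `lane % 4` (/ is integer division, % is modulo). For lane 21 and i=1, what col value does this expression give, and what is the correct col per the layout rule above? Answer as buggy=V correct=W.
`lane % 4`[21,1]⇒1
L=21⇒gr=21>>2=5, th=21&3=1
[1]⇒row 1·2+1+0=3  col gr=5
col: 1 vs 5

buggy=1 correct=5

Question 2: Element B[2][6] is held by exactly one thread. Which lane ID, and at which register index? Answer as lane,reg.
25,0

c: 6->gid=6  r: 2->r8=0,tid=1,i&1=0
L=6*4+1=25  i=0*2+0=0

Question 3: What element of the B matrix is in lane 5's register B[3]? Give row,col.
11,1

lane 5⇒5/4=1, 5 mod 4=1
i=3  r:2·1+1+8⇒11  c:1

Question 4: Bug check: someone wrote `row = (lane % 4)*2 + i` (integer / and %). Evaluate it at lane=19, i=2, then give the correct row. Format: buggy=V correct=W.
buggy=8 correct=14

`(lane % 4)*2 + i`[19,2]→8
19: G=4,T=3
[2] (3*2+0+8,4) = (14,4)
row: 8 vs 14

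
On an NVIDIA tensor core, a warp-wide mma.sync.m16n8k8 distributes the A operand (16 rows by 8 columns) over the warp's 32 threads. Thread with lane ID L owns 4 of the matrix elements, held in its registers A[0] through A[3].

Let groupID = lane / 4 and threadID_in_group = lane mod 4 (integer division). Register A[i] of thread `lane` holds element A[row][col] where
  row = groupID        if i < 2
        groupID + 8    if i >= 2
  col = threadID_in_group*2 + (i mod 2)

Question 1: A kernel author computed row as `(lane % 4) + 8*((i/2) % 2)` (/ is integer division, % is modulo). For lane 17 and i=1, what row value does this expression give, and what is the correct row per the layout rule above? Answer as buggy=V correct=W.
buggy=1 correct=4

`(lane % 4) + 8*((i/2) % 2)`[17,1]->1
lane 17: g=4 (17/4), t=1 (17%4)
i=1: r=4+0=4, c=1*2+1=3
row: 1 vs 4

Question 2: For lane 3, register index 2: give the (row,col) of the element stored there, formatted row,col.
8,6

lane 3: G=0 (3/4), T=3 (3%4)
i=2: r=0+8=8, c=3*2+0=6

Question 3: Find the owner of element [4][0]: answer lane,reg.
16,0

r: 4->gid=4,r8=0  c: 0->tid=0,i&1=0
L=4*4+0=16  i=0*2+0=0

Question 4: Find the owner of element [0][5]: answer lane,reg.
r=0⇒gr=0,Rb=0  c=5⇒th=2,odd=1
L=0*4+2=2  i=0*2+1=1

2,1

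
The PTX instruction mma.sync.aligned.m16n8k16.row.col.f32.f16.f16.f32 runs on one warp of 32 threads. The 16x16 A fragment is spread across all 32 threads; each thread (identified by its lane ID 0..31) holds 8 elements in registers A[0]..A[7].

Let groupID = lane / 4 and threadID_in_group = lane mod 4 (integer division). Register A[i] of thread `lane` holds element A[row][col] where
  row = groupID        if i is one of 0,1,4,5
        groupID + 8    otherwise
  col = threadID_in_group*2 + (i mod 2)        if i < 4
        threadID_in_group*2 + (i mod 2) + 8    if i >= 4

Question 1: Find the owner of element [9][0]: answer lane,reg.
4,2

r:9=>grp=1,rB=1  c:0=>cB=0,tig=0,lo=0
L=1*4+0=4  i=0*4+1*2+0=2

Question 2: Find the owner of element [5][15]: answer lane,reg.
r:5=>grp=5,rB=0  c:15=>cB=1,tig=3,lo=1
L=5*4+3=23  i=1*4+0*2+1=5

23,5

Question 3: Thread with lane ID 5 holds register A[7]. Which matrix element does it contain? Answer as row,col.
lane 5: gr=1 (5/4), th=1 (5%4)
i=7: r=1+8=9, c=1*2+1+8=11

9,11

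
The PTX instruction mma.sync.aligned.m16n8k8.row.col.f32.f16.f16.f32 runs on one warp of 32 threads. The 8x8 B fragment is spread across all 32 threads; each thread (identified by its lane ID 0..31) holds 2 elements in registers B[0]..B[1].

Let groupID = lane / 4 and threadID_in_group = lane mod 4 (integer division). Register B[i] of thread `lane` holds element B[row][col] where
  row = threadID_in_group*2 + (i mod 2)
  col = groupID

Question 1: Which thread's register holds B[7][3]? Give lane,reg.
c=3→G=3  r=7→T=3,p=1
L=3*4+3=15  i=1=1

15,1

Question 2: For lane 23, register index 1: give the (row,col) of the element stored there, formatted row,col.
7,5

23: grp=5,tig=3
[1] (3*2+1,5) = (7,5)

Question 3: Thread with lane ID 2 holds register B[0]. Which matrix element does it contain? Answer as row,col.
4,0

lane 2: G=0 (2/4), T=2 (2%4)
i=0: r=2*2+0=4, c=G=0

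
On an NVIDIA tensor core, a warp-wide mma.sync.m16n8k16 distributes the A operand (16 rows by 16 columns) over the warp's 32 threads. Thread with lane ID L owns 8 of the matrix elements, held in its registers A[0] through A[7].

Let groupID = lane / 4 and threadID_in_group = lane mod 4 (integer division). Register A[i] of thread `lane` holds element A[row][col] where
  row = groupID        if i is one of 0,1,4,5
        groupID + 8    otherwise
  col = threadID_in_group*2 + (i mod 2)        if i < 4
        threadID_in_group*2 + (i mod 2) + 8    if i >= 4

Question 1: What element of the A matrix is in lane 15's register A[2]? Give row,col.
11,6

15: G=3,T=3
[2] (3+8,3*2+0+0) = (11,6)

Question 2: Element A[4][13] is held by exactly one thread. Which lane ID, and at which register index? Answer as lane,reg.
r:4=>grp=4,rB=0  c:13=>cB=1,tig=2,lo=1
L=4*4+2=18  i=1*4+0*2+1=5

18,5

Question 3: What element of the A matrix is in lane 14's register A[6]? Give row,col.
L=14⇒gr=14>>2=3, th=14&3=2
[6]⇒row 3+8=11  col 2·2+0+8=12

11,12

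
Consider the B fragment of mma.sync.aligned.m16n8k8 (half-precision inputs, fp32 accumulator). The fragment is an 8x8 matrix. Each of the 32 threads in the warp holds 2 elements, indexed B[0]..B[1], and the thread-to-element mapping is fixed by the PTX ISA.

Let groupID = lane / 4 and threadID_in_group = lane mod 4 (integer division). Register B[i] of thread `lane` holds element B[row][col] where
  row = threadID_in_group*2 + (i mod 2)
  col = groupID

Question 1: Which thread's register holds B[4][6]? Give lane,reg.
26,0

c=6->g=6  r=4->t=2,b0=0
L=6*4+2=26  i=0=0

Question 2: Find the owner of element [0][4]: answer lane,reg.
16,0

c: 4->gid=4  r: 0->tid=0,i&1=0
L=4*4+0=16  i=0=0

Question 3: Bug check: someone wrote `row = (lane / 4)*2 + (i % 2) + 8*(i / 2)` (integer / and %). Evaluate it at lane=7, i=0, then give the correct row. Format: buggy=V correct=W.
`(lane / 4)*2 + (i % 2) + 8*(i / 2)`[7,0]->2
lane 7: gid=1 (7/4), tid=3 (7%4)
i=0: r=3*2+0=6, c=gid=1
row: 2 vs 6

buggy=2 correct=6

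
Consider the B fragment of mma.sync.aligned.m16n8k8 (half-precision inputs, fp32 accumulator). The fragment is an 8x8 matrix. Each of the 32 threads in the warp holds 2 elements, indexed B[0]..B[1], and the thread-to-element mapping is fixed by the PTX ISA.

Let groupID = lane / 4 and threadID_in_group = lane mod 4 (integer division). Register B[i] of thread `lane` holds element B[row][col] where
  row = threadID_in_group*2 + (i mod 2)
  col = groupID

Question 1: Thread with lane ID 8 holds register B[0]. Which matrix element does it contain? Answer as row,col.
lane 8→8/4=2, 8 mod 4=0
i=0  r:2·0+0→0  c:2

0,2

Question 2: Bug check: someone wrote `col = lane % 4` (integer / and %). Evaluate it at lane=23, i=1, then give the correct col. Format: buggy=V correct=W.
buggy=3 correct=5

`lane % 4`[23,1]⇒3
23: gr=5,th=3
[1] (3*2+1,5) = (7,5)
col: 3 vs 5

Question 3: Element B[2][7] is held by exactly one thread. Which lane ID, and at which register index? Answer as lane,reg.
29,0

c=7->g=7  r=2->t=1,b0=0
L=7*4+1=29  i=0=0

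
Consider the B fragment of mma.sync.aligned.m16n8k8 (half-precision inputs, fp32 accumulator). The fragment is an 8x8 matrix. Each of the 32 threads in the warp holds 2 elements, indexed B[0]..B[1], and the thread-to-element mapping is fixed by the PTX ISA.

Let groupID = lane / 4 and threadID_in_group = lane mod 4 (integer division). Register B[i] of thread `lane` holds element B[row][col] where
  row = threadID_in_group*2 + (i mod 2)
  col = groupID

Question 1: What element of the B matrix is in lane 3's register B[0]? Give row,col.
L=3→G=3>>2=0, T=3&3=3
[0]→row 3·2+0=6  col G=0

6,0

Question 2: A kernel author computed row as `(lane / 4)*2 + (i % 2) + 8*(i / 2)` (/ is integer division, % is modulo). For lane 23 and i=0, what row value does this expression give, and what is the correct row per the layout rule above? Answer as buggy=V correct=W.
`(lane / 4)*2 + (i % 2) + 8*(i / 2)`[23,0]=>10
lane 23: grp=5 (23/4), tig=3 (23%4)
i=0: r=3*2+0=6, c=grp=5
row: 10 vs 6

buggy=10 correct=6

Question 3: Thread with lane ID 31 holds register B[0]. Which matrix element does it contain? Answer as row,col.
6,7

lane 31→31/4=7, 31 mod 4=3
i=0  r:2·3+0→6  c:7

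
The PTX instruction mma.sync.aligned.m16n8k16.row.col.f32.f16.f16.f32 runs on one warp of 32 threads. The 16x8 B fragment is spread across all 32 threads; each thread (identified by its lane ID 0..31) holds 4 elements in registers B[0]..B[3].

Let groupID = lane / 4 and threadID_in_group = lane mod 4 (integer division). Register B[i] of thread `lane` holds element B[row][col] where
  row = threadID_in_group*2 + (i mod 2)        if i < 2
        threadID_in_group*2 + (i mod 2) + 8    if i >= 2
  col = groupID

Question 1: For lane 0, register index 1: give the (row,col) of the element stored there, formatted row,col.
lane 0: G=0 (0/4), T=0 (0%4)
i=1: r=0*2+1+0=1, c=G=0

1,0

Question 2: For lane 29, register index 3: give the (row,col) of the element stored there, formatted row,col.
lane 29->29/4=7, 29 mod 4=1
i=3  r:2·1+1+8->11  c:7

11,7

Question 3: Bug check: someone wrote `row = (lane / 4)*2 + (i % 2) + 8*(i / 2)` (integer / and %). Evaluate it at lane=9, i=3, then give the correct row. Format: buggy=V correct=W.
`(lane / 4)*2 + (i % 2) + 8*(i / 2)`[9,3]=>13
9: grp=2,tig=1
[3] (1*2+1+8,2) = (11,2)
row: 13 vs 11

buggy=13 correct=11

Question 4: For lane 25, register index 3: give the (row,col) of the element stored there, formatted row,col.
lane 25=>25/4=6, 25 mod 4=1
i=3  r:2·1+1+8=>11  c:6

11,6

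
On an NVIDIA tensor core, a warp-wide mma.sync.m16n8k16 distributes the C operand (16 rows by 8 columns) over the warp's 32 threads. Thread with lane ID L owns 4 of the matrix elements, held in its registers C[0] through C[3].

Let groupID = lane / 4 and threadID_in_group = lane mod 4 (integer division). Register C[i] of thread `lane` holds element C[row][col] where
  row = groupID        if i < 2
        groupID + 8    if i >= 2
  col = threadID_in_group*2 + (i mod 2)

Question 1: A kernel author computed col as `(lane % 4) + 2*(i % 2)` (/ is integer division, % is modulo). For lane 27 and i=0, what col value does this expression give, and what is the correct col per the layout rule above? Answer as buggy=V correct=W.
buggy=3 correct=6

`(lane % 4) + 2*(i % 2)`[27,0]->3
lane 27->27/4=6, 27 mod 4=3
i=0  r:6+0->6  c:2·3+0->6
col: 3 vs 6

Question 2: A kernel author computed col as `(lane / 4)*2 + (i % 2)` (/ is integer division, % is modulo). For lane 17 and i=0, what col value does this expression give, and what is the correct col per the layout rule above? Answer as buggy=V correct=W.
buggy=8 correct=2

`(lane / 4)*2 + (i % 2)`[17,0]=>8
lane 17: grp=4 (17/4), tig=1 (17%4)
i=0: r=4+0=4, c=1*2+0=2
col: 8 vs 2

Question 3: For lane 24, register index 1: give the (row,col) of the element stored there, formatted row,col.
6,1

24: G=6,T=0
[1] (6+0,0*2+1) = (6,1)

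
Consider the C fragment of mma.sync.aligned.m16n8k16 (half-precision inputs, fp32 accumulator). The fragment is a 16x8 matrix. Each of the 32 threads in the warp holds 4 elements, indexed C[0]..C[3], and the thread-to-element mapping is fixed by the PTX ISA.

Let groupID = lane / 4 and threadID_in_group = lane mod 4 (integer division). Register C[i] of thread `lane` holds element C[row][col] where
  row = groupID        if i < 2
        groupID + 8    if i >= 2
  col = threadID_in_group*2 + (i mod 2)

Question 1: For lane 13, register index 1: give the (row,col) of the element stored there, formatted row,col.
lane 13->13/4=3, 13 mod 4=1
i=1  r:3+0->3  c:2·1+1->3

3,3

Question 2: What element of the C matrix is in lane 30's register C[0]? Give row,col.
lane 30: gr=7 (30/4), th=2 (30%4)
i=0: r=7+0=7, c=2*2+0=4

7,4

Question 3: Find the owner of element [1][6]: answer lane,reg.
7,0

r=1⇒gr=1,Rb=0  c=6⇒th=3,odd=0
L=1*4+3=7  i=0*2+0=0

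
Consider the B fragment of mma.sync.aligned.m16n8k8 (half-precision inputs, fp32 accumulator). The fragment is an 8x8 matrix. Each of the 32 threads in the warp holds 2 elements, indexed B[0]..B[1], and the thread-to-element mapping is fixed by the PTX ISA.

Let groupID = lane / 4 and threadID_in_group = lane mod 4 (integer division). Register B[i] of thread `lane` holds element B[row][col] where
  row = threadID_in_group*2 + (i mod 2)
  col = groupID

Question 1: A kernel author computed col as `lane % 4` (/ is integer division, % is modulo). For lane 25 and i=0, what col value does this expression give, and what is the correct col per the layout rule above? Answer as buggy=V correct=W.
buggy=1 correct=6

`lane % 4`[25,0]⇒1
L=25⇒gr=25>>2=6, th=25&3=1
[0]⇒row 1·2+0=2  col gr=6
col: 1 vs 6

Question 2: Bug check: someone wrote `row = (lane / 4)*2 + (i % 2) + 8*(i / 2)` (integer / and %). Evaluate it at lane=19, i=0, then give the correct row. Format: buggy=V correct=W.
buggy=8 correct=6

`(lane / 4)*2 + (i % 2) + 8*(i / 2)`[19,0]->8
lane 19: g=4 (19/4), t=3 (19%4)
i=0: r=3*2+0=6, c=g=4
row: 8 vs 6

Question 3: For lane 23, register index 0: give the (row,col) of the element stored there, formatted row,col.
6,5

lane 23: grp=5 (23/4), tig=3 (23%4)
i=0: r=3*2+0=6, c=grp=5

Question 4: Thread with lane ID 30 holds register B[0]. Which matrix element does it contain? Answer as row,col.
L=30->gid=30>>2=7, tid=30&3=2
[0]->row 2·2+0=4  col gid=7

4,7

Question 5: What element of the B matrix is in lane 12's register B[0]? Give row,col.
lane 12: gid=3 (12/4), tid=0 (12%4)
i=0: r=0*2+0=0, c=gid=3

0,3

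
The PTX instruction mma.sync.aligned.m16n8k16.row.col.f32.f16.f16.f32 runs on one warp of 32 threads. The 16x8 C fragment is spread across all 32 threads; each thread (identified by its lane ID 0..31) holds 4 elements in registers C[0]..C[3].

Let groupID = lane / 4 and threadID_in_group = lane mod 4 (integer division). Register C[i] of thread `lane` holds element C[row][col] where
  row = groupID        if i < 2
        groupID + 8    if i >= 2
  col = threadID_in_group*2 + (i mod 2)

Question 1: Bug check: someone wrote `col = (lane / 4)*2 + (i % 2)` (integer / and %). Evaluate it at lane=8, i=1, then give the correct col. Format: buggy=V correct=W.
`(lane / 4)*2 + (i % 2)`[8,1]⇒5
lane 8⇒8/4=2, 8 mod 4=0
i=1  r:2+0⇒2  c:2·0+1⇒1
col: 5 vs 1

buggy=5 correct=1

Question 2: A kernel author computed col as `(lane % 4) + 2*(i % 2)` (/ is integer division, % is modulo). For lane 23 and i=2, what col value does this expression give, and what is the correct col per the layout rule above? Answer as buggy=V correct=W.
buggy=3 correct=6

`(lane % 4) + 2*(i % 2)`[23,2]⇒3
L=23⇒gr=23>>2=5, th=23&3=3
[2]⇒row 5+8=13  col 3·2+0=6
col: 3 vs 6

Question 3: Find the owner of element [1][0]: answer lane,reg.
4,0

r: 1->gid=1,r8=0  c: 0->tid=0,i&1=0
L=1*4+0=4  i=0*2+0=0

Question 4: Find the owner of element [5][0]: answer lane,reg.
r=5->g=5,rb=0  c=0->t=0,b0=0
L=5*4+0=20  i=0*2+0=0

20,0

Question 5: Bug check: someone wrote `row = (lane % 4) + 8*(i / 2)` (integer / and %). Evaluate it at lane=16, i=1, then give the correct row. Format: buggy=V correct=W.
buggy=0 correct=4

`(lane % 4) + 8*(i / 2)`[16,1]→0
lane 16: G=4 (16/4), T=0 (16%4)
i=1: r=4+0=4, c=0*2+1=1
row: 0 vs 4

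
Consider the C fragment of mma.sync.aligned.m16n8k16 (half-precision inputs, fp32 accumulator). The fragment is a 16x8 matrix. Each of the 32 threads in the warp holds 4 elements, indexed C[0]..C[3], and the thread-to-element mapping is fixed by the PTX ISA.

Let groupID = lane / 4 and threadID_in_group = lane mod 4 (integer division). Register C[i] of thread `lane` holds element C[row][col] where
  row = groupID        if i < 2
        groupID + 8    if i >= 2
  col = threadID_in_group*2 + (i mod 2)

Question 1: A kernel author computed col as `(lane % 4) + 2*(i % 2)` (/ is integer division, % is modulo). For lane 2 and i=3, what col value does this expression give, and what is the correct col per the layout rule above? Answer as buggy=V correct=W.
`(lane % 4) + 2*(i % 2)`[2,3]→4
lane 2: G=0 (2/4), T=2 (2%4)
i=3: r=0+8=8, c=2*2+1=5
col: 4 vs 5

buggy=4 correct=5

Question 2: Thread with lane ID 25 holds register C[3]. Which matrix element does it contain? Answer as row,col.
lane 25: grp=6 (25/4), tig=1 (25%4)
i=3: r=6+8=14, c=1*2+1=3

14,3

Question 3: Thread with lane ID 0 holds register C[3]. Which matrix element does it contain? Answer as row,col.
8,1

lane 0=>0/4=0, 0 mod 4=0
i=3  r:0+8=>8  c:2·0+1=>1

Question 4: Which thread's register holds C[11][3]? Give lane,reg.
r=11→G=3,rhi=1  c=3→T=1,p=1
L=3*4+1=13  i=1*2+1=3

13,3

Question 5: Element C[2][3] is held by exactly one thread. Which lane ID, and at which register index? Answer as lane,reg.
9,1

r=2->g=2,rb=0  c=3->t=1,b0=1
L=2*4+1=9  i=0*2+1=1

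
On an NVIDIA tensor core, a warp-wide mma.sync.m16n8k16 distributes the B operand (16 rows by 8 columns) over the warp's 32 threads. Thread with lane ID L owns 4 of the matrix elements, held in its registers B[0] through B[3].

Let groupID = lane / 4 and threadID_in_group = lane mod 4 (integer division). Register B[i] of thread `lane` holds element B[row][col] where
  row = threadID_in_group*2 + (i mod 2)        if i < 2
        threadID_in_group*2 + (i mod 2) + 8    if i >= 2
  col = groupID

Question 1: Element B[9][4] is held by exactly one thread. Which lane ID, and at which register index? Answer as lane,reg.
16,3

c: 4->gid=4  r: 9->r8=1,tid=0,i&1=1
L=4*4+0=16  i=1*2+1=3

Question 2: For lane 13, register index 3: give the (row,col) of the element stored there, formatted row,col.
L=13->g=13>>2=3, t=13&3=1
[3]->row 1·2+1+8=11  col g=3

11,3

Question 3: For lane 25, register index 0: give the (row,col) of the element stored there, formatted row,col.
2,6

25: g=6,t=1
[0] (1*2+0+0,6) = (2,6)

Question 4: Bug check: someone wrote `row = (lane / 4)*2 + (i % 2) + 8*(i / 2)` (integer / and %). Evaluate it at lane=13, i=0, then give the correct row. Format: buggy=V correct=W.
`(lane / 4)*2 + (i % 2) + 8*(i / 2)`[13,0]->6
L=13->g=13>>2=3, t=13&3=1
[0]->row 1·2+0+0=2  col g=3
row: 6 vs 2

buggy=6 correct=2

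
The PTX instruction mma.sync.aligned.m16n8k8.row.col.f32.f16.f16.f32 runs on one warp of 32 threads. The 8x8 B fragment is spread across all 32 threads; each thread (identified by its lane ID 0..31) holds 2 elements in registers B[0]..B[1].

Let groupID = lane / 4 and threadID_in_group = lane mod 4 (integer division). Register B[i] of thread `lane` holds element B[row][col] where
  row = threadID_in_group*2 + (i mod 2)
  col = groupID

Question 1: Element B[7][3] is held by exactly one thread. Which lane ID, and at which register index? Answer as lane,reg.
c=3→G=3  r=7→T=3,p=1
L=3*4+3=15  i=1=1

15,1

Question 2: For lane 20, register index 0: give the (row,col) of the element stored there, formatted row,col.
20: gid=5,tid=0
[0] (0*2+0,5) = (0,5)

0,5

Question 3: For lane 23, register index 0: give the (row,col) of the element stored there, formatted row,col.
23: gr=5,th=3
[0] (3*2+0,5) = (6,5)

6,5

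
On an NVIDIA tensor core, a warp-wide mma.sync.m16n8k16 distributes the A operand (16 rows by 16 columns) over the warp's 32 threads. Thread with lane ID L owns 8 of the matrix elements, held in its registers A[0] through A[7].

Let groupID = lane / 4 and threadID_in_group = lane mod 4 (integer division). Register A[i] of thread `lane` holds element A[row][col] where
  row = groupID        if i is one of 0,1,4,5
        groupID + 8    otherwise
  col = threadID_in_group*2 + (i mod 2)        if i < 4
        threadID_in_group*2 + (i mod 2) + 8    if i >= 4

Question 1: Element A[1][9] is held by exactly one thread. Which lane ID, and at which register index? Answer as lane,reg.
r:1=>grp=1,rB=0  c:9=>cB=1,tig=0,lo=1
L=1*4+0=4  i=1*4+0*2+1=5

4,5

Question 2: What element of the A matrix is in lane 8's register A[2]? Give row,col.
10,0

8: G=2,T=0
[2] (2+8,0*2+0+0) = (10,0)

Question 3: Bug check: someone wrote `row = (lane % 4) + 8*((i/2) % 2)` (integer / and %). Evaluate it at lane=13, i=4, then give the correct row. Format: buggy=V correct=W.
buggy=1 correct=3

`(lane % 4) + 8*((i/2) % 2)`[13,4]=>1
13: grp=3,tig=1
[4] (3+0,1*2+0+8) = (3,10)
row: 1 vs 3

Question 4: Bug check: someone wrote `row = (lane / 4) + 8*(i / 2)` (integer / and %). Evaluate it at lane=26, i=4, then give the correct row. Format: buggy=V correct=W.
`(lane / 4) + 8*(i / 2)`[26,4]→22
L=26→G=26>>2=6, T=26&3=2
[4]→row 6+0=6  col 2·2+0+8=12
row: 22 vs 6

buggy=22 correct=6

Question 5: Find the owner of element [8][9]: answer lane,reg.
0,7

r:8=>grp=0,rB=1  c:9=>cB=1,tig=0,lo=1
L=0*4+0=0  i=1*4+1*2+1=7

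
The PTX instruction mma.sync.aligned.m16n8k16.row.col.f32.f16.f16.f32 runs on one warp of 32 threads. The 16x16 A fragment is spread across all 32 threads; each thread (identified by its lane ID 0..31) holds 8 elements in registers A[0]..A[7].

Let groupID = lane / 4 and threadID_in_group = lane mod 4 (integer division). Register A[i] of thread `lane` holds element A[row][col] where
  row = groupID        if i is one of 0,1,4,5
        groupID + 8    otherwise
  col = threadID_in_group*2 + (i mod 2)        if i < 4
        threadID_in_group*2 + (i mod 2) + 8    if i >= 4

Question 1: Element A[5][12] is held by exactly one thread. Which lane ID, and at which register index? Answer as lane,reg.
r:5=>grp=5,rB=0  c:12=>cB=1,tig=2,lo=0
L=5*4+2=22  i=1*4+0*2+0=4

22,4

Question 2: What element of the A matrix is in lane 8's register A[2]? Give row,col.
L=8=>grp=8>>2=2, tig=8&3=0
[2]=>row 2+8=10  col 0·2+0+0=0

10,0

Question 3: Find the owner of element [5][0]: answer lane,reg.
r: 5->gid=5,r8=0  c: 0->c8=0,tid=0,i&1=0
L=5*4+0=20  i=0*4+0*2+0=0

20,0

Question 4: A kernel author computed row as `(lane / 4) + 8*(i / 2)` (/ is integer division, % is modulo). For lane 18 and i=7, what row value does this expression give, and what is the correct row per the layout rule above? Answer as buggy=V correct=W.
`(lane / 4) + 8*(i / 2)`[18,7]->28
18: g=4,t=2
[7] (4+8,2*2+1+8) = (12,13)
row: 28 vs 12

buggy=28 correct=12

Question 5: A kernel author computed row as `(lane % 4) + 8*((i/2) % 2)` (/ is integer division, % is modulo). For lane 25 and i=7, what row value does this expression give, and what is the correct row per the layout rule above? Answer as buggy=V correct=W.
`(lane % 4) + 8*((i/2) % 2)`[25,7]=>9
lane 25: grp=6 (25/4), tig=1 (25%4)
i=7: r=6+8=14, c=1*2+1+8=11
row: 9 vs 14

buggy=9 correct=14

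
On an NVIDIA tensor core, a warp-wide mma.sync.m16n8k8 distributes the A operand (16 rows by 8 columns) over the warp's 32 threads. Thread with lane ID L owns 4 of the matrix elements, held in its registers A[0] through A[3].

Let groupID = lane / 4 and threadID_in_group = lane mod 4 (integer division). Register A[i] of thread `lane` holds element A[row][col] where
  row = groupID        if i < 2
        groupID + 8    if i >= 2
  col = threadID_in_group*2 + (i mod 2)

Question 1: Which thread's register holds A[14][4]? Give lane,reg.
26,2

r=14→G=6,rhi=1  c=4→T=2,p=0
L=6*4+2=26  i=1*2+0=2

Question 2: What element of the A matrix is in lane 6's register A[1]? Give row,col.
1,5

6: gr=1,th=2
[1] (1+0,2*2+1) = (1,5)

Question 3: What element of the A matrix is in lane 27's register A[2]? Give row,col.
lane 27: g=6 (27/4), t=3 (27%4)
i=2: r=6+8=14, c=3*2+0=6

14,6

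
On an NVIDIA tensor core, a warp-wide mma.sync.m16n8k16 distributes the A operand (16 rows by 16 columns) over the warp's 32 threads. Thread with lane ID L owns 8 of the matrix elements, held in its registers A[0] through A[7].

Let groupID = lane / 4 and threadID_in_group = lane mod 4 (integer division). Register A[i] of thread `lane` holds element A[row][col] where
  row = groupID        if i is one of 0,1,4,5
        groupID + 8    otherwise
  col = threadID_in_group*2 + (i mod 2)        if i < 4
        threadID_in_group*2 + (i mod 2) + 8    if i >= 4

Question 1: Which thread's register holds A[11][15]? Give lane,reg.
15,7

r=11->g=3,rb=1  c=15->cb=1,t=3,b0=1
L=3*4+3=15  i=1*4+1*2+1=7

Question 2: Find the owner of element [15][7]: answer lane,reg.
r=15->g=7,rb=1  c=7->cb=0,t=3,b0=1
L=7*4+3=31  i=0*4+1*2+1=3

31,3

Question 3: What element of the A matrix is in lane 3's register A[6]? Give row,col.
8,14

lane 3: gr=0 (3/4), th=3 (3%4)
i=6: r=0+8=8, c=3*2+0+8=14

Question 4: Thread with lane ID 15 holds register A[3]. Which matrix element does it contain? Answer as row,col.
11,7

15: gr=3,th=3
[3] (3+8,3*2+1+0) = (11,7)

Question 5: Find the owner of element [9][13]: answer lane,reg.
r=9→G=1,rhi=1  c=13→chi=1,T=2,p=1
L=1*4+2=6  i=1*4+1*2+1=7

6,7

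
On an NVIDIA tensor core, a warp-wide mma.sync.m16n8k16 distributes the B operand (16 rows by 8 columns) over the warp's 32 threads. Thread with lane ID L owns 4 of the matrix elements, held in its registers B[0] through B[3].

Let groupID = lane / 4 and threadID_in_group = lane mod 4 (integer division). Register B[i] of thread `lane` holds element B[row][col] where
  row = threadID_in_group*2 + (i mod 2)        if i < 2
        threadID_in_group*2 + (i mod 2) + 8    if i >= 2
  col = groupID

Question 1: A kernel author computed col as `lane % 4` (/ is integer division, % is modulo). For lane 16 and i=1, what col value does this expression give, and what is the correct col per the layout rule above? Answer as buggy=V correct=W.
`lane % 4`[16,1]->0
L=16->gid=16>>2=4, tid=16&3=0
[1]->row 0·2+1+0=1  col gid=4
col: 0 vs 4

buggy=0 correct=4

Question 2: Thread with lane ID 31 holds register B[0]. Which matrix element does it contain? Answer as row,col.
6,7

31: G=7,T=3
[0] (3*2+0+0,7) = (6,7)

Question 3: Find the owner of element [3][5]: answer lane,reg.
21,1

c: 5->gid=5  r: 3->r8=0,tid=1,i&1=1
L=5*4+1=21  i=0*2+1=1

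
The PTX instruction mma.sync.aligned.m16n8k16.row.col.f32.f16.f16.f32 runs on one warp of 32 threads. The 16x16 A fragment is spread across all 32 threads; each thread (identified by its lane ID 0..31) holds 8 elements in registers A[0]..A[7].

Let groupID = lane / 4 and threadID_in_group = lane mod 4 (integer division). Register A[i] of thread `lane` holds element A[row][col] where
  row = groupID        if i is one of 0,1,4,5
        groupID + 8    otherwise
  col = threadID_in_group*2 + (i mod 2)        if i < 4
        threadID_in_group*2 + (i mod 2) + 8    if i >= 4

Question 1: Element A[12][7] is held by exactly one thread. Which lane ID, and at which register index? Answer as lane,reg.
19,3

r: 12->gid=4,r8=1  c: 7->c8=0,tid=3,i&1=1
L=4*4+3=19  i=0*4+1*2+1=3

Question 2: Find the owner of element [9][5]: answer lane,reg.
r=9→G=1,rhi=1  c=5→chi=0,T=2,p=1
L=1*4+2=6  i=0*4+1*2+1=3

6,3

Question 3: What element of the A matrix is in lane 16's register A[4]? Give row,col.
lane 16: grp=4 (16/4), tig=0 (16%4)
i=4: r=4+0=4, c=0*2+0+8=8

4,8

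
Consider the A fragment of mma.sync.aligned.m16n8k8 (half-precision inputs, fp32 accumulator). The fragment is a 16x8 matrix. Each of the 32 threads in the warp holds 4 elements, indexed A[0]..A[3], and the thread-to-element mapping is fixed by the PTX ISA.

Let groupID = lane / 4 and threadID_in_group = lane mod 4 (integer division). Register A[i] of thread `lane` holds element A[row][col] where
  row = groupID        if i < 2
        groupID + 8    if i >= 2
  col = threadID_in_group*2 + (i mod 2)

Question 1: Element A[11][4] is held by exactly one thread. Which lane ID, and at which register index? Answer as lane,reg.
r:11=>grp=3,rB=1  c:4=>tig=2,lo=0
L=3*4+2=14  i=1*2+0=2

14,2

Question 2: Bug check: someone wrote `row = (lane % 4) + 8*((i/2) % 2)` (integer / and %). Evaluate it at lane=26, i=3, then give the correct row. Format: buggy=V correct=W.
buggy=10 correct=14

`(lane % 4) + 8*((i/2) % 2)`[26,3]=>10
lane 26=>26/4=6, 26 mod 4=2
i=3  r:6+8=>14  c:2·2+1=>5
row: 10 vs 14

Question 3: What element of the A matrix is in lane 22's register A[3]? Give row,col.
L=22=>grp=22>>2=5, tig=22&3=2
[3]=>row 5+8=13  col 2·2+1=5

13,5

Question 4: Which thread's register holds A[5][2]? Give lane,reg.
21,0

r=5⇒gr=5,Rb=0  c=2⇒th=1,odd=0
L=5*4+1=21  i=0*2+0=0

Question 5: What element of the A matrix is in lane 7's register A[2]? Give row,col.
lane 7->7/4=1, 7 mod 4=3
i=2  r:1+8->9  c:2·3+0->6

9,6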